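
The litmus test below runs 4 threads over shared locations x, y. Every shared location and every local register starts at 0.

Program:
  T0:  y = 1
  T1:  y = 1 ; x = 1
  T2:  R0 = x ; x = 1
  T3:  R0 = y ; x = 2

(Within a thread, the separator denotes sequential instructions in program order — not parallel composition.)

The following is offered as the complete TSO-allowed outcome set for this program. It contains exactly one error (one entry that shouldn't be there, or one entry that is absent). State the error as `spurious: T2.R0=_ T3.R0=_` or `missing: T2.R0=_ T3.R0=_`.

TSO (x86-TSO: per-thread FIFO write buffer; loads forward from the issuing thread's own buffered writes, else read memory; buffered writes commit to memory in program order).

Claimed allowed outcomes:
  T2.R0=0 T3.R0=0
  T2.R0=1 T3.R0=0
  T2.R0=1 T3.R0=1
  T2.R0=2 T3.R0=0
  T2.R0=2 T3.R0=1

outcome vector order: (T2.R0,T3.R0)
under TSO → 00, 01, 10, 11, 20, 21
TSO∖claimed = {01}

missing: T2.R0=0 T3.R0=1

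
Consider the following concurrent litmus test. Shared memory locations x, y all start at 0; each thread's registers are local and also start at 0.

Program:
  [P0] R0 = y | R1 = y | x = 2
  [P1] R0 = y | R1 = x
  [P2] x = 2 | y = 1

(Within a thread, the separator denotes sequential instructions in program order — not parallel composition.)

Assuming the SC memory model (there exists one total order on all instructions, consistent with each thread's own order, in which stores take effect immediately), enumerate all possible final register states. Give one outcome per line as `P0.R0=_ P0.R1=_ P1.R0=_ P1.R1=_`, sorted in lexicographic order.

outcome vector order: (P0.R0,P0.R1,P1.R0,P1.R1)
|SC outcomes| = 9

P0.R0=0 P0.R1=0 P1.R0=0 P1.R1=0
P0.R0=0 P0.R1=0 P1.R0=0 P1.R1=2
P0.R0=0 P0.R1=0 P1.R0=1 P1.R1=2
P0.R0=0 P0.R1=1 P1.R0=0 P1.R1=0
P0.R0=0 P0.R1=1 P1.R0=0 P1.R1=2
P0.R0=0 P0.R1=1 P1.R0=1 P1.R1=2
P0.R0=1 P0.R1=1 P1.R0=0 P1.R1=0
P0.R0=1 P0.R1=1 P1.R0=0 P1.R1=2
P0.R0=1 P0.R1=1 P1.R0=1 P1.R1=2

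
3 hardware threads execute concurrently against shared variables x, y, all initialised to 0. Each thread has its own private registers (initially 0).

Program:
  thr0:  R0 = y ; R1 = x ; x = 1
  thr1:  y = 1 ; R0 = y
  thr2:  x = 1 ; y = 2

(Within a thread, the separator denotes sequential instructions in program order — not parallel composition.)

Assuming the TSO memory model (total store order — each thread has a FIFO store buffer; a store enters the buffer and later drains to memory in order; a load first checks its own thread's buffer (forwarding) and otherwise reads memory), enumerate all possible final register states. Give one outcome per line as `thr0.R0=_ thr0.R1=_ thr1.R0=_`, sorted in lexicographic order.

thr0.R0=0 thr0.R1=0 thr1.R0=1
thr0.R0=0 thr0.R1=0 thr1.R0=2
thr0.R0=0 thr0.R1=1 thr1.R0=1
thr0.R0=0 thr0.R1=1 thr1.R0=2
thr0.R0=1 thr0.R1=0 thr1.R0=1
thr0.R0=1 thr0.R1=0 thr1.R0=2
thr0.R0=1 thr0.R1=1 thr1.R0=1
thr0.R0=1 thr0.R1=1 thr1.R0=2
thr0.R0=2 thr0.R1=1 thr1.R0=1
thr0.R0=2 thr0.R1=1 thr1.R0=2

outcome vector order: (thr0.R0,thr0.R1,thr1.R0)
|TSO outcomes| = 10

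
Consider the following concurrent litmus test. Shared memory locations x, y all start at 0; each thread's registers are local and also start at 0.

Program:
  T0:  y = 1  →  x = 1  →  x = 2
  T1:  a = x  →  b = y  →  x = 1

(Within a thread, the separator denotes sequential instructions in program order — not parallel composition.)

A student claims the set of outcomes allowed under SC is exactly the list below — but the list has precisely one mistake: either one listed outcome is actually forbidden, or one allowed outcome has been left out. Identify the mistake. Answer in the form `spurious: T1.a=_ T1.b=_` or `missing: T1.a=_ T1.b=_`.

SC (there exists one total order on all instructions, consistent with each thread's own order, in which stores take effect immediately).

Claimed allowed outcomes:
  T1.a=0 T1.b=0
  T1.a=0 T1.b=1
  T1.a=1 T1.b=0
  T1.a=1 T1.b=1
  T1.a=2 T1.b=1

spurious: T1.a=1 T1.b=0

outcome vector order: (T1.a,T1.b)
SC (4): 00; 01; 11; 21
claimed∖SC = {10}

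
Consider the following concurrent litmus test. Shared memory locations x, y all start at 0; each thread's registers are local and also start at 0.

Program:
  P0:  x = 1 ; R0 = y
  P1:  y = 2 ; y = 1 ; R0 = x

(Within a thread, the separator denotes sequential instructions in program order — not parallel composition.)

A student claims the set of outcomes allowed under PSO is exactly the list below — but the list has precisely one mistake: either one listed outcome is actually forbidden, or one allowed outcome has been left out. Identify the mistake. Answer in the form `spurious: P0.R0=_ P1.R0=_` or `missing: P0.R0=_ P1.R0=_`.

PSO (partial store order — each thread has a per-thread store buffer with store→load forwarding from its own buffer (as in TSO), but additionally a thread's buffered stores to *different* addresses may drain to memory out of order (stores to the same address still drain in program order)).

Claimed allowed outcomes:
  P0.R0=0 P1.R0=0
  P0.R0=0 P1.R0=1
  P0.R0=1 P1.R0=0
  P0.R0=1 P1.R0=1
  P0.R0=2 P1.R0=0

missing: P0.R0=2 P1.R0=1

outcome vector order: (P0.R0,P1.R0)
[PSO] allowed = {(0,0); (0,1); (1,0); (1,1); (2,0); (2,1)}
PSO∖claimed = {(2,1)}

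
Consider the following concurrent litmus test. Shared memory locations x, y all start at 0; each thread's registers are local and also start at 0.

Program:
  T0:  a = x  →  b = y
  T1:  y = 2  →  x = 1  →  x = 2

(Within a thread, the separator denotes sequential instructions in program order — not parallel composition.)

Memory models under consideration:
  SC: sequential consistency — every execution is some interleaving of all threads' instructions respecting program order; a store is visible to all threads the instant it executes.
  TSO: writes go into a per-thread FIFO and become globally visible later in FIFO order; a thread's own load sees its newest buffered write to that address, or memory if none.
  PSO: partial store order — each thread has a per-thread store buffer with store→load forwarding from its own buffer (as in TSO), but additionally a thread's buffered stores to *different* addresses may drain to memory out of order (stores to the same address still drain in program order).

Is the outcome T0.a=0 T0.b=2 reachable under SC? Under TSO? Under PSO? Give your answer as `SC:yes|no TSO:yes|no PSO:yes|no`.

SC:yes TSO:yes PSO:yes

outcome vector order: (T0.a,T0.b)
[SC] allowed = {00, 02, 12, 22}
[TSO] allowed = {00, 02, 12, 22}
[PSO] allowed = {00, 02, 10, 12, 20, 22}
target 02 ∈ {SC,TSO,PSO}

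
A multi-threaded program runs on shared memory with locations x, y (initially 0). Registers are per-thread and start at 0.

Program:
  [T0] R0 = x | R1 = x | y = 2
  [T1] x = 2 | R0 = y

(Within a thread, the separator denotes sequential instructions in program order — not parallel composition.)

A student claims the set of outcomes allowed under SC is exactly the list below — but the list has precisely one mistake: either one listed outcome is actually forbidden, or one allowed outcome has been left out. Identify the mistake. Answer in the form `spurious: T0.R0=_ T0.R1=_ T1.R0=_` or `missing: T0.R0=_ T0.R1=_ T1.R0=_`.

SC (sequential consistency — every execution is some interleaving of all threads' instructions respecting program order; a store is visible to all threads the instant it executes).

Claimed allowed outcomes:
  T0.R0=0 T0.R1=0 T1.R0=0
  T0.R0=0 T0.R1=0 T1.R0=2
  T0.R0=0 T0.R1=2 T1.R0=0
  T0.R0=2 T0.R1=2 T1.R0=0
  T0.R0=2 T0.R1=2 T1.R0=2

missing: T0.R0=0 T0.R1=2 T1.R0=2

outcome vector order: (T0.R0,T0.R1,T1.R0)
SC (6): 000, 002, 020, 022, 220, 222
SC∖claimed = {022}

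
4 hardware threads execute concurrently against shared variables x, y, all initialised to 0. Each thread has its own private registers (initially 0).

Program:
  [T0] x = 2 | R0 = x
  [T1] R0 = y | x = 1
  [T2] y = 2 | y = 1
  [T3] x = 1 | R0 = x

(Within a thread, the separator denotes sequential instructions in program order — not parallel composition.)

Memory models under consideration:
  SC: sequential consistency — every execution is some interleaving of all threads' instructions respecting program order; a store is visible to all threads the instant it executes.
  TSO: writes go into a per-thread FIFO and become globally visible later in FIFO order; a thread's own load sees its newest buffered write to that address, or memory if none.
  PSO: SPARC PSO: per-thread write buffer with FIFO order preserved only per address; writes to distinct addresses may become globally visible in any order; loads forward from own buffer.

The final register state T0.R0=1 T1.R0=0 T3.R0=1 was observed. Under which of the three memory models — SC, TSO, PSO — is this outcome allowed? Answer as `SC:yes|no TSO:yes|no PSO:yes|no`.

outcome vector order: (T0.R0,T1.R0,T3.R0)
SC (12): <1 0 1>, <1 0 2>, <1 1 1>, <1 1 2>, <1 2 1>, <1 2 2>, <2 0 1>, <2 0 2>, <2 1 1>, <2 1 2>, <2 2 1>, <2 2 2>
TSO (12): <1 0 1>, <1 0 2>, <1 1 1>, <1 1 2>, <1 2 1>, <1 2 2>, <2 0 1>, <2 0 2>, <2 1 1>, <2 1 2>, <2 2 1>, <2 2 2>
PSO (12): <1 0 1>, <1 0 2>, <1 1 1>, <1 1 2>, <1 2 1>, <1 2 2>, <2 0 1>, <2 0 2>, <2 1 1>, <2 1 2>, <2 2 1>, <2 2 2>
target <1 0 1> ∈ {SC,TSO,PSO}

SC:yes TSO:yes PSO:yes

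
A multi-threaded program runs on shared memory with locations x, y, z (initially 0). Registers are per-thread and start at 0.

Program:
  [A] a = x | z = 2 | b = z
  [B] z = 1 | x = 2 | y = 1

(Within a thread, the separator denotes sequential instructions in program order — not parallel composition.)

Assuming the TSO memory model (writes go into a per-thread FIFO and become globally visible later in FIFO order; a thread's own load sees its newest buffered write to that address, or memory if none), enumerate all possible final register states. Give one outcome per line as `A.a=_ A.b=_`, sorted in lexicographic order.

A.a=0 A.b=1
A.a=0 A.b=2
A.a=2 A.b=2

outcome vector order: (A.a,A.b)
|TSO outcomes| = 3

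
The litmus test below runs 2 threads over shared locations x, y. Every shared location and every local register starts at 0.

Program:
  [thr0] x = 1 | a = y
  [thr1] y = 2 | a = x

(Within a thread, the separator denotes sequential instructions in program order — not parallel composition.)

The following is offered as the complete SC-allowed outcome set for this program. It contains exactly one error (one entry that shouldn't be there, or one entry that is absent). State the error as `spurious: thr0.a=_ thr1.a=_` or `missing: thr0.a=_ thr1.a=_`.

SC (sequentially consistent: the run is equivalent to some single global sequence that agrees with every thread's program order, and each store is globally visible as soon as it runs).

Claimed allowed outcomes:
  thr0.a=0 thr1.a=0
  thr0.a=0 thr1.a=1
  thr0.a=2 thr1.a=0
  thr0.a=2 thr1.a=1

spurious: thr0.a=0 thr1.a=0

outcome vector order: (thr0.a,thr1.a)
SC (3): (0,1), (2,0), (2,1)
claimed∖SC = {(0,0)}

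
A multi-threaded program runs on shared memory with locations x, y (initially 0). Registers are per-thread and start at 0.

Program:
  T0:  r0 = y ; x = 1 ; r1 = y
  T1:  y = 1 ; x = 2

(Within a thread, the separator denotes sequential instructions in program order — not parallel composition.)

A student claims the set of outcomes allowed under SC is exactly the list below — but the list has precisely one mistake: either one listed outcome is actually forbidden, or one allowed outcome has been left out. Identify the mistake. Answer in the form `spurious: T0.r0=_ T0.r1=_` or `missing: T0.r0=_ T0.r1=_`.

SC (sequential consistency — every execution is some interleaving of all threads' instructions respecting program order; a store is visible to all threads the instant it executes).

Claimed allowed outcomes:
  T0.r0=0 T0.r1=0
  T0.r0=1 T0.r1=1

outcome vector order: (T0.r0,T0.r1)
SC (3): (0,0) (0,1) (1,1)
SC∖claimed = {(0,1)}

missing: T0.r0=0 T0.r1=1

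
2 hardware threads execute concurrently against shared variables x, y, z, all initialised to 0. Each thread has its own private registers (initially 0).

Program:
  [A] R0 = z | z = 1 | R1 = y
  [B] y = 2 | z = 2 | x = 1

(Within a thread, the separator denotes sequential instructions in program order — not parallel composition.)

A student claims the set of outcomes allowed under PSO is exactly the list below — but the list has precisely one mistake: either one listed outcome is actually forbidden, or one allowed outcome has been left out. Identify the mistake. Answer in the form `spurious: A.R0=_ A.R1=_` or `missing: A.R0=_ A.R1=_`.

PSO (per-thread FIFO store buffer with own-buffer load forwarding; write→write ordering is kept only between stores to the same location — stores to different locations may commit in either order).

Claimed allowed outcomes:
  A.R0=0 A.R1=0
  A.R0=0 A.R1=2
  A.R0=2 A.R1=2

missing: A.R0=2 A.R1=0

outcome vector order: (A.R0,A.R1)
PSO (4): <0 0> <0 2> <2 0> <2 2>
PSO∖claimed = {<2 0>}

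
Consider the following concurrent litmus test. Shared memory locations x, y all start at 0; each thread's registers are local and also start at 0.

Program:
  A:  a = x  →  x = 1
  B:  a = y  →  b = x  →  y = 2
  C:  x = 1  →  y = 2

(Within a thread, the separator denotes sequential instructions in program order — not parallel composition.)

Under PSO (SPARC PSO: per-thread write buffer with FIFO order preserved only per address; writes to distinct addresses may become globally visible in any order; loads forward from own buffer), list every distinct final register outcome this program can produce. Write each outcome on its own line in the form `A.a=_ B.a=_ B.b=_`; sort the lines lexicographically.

outcome vector order: (A.a,B.a,B.b)
|PSO outcomes| = 8

A.a=0 B.a=0 B.b=0
A.a=0 B.a=0 B.b=1
A.a=0 B.a=2 B.b=0
A.a=0 B.a=2 B.b=1
A.a=1 B.a=0 B.b=0
A.a=1 B.a=0 B.b=1
A.a=1 B.a=2 B.b=0
A.a=1 B.a=2 B.b=1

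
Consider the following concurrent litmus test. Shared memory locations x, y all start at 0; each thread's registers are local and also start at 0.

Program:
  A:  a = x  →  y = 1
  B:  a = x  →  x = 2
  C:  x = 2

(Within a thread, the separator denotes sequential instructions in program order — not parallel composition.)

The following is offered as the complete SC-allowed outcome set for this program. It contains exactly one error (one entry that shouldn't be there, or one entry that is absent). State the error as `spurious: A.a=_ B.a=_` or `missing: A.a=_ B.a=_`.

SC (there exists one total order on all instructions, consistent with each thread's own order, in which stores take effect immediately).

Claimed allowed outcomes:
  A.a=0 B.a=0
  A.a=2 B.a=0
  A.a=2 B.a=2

missing: A.a=0 B.a=2

outcome vector order: (A.a,B.a)
[SC] allowed = {(0,0), (0,2), (2,0), (2,2)}
SC∖claimed = {(0,2)}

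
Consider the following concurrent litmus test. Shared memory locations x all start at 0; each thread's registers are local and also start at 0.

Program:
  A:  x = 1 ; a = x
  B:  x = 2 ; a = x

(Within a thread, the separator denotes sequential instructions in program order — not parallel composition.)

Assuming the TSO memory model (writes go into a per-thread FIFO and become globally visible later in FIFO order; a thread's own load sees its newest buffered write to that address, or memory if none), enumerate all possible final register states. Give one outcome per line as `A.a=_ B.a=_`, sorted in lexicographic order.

A.a=1 B.a=1
A.a=1 B.a=2
A.a=2 B.a=2

outcome vector order: (A.a,B.a)
|TSO outcomes| = 3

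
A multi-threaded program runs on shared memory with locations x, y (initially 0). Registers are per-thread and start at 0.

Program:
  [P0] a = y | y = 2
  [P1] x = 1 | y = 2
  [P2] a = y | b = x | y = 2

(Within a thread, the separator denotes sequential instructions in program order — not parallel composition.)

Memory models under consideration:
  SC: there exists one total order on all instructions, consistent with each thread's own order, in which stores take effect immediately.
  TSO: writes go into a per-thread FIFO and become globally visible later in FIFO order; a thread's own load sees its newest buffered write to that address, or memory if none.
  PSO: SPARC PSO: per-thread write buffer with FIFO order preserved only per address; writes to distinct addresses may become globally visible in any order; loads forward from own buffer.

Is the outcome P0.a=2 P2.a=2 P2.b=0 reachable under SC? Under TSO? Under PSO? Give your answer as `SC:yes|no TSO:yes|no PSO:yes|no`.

SC:no TSO:no PSO:yes

outcome vector order: (P0.a,P2.a,P2.b)
SC: 7 outcomes — {0/0/0, 0/0/1, 0/2/0, 0/2/1, 2/0/0, 2/0/1, 2/2/1}
TSO: 7 outcomes — {0/0/0, 0/0/1, 0/2/0, 0/2/1, 2/0/0, 2/0/1, 2/2/1}
PSO: 8 outcomes — {0/0/0, 0/0/1, 0/2/0, 0/2/1, 2/0/0, 2/0/1, 2/2/0, 2/2/1}
target 2/2/0 ∈ {PSO}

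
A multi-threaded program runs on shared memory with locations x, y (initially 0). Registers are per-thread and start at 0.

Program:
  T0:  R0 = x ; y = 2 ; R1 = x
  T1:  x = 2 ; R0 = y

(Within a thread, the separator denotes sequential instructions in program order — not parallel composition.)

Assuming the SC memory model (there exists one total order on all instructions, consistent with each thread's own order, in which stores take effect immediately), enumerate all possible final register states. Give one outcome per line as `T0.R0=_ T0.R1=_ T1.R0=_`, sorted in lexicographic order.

outcome vector order: (T0.R0,T0.R1,T1.R0)
|SC outcomes| = 5

T0.R0=0 T0.R1=0 T1.R0=2
T0.R0=0 T0.R1=2 T1.R0=0
T0.R0=0 T0.R1=2 T1.R0=2
T0.R0=2 T0.R1=2 T1.R0=0
T0.R0=2 T0.R1=2 T1.R0=2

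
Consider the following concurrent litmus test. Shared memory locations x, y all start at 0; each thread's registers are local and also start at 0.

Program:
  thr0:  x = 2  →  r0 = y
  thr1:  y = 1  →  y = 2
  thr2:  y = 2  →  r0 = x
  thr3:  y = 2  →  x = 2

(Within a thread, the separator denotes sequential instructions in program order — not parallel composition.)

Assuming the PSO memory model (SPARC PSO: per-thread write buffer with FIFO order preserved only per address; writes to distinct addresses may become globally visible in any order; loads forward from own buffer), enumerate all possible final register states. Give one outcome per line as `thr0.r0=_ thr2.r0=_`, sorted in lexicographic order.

outcome vector order: (thr0.r0,thr2.r0)
|PSO outcomes| = 6

thr0.r0=0 thr2.r0=0
thr0.r0=0 thr2.r0=2
thr0.r0=1 thr2.r0=0
thr0.r0=1 thr2.r0=2
thr0.r0=2 thr2.r0=0
thr0.r0=2 thr2.r0=2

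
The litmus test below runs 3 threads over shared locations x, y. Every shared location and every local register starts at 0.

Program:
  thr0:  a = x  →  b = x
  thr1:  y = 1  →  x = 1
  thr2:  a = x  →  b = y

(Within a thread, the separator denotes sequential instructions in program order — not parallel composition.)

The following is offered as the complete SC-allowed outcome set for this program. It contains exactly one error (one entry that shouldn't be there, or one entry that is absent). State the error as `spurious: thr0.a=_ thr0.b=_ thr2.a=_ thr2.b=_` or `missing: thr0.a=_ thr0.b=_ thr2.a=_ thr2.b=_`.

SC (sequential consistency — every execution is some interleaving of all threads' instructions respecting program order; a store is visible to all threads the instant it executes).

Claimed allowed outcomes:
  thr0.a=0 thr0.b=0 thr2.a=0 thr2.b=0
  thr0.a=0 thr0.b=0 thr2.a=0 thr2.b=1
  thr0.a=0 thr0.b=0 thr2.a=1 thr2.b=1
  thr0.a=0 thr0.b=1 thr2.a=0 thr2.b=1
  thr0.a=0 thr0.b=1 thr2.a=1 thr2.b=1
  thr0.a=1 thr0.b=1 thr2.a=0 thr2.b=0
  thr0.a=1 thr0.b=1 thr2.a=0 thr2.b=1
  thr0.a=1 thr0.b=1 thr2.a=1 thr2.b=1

missing: thr0.a=0 thr0.b=1 thr2.a=0 thr2.b=0

outcome vector order: (thr0.a,thr0.b,thr2.a,thr2.b)
SC: 9 outcomes — {0/0/0/0, 0/0/0/1, 0/0/1/1, 0/1/0/0, 0/1/0/1, 0/1/1/1, 1/1/0/0, 1/1/0/1, 1/1/1/1}
SC∖claimed = {0/1/0/0}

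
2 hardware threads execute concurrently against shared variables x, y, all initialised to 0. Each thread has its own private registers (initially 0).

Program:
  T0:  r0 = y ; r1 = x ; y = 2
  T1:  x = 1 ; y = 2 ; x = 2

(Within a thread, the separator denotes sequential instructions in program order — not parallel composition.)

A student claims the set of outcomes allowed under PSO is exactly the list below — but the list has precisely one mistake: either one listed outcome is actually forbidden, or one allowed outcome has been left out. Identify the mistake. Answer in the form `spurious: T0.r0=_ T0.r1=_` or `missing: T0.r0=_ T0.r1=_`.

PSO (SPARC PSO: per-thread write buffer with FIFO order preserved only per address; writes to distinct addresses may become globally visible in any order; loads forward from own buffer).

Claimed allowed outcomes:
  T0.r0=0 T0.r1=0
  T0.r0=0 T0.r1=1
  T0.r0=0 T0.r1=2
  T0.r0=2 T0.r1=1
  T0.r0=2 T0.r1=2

outcome vector order: (T0.r0,T0.r1)
PSO (6): <0 0> <0 1> <0 2> <2 0> <2 1> <2 2>
PSO∖claimed = {<2 0>}

missing: T0.r0=2 T0.r1=0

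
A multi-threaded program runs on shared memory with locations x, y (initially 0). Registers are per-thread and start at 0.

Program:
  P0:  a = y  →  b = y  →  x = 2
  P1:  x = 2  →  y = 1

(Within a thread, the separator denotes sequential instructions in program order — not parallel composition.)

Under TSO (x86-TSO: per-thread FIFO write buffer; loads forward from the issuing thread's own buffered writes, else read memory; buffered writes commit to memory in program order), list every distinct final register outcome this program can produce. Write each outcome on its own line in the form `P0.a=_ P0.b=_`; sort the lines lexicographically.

P0.a=0 P0.b=0
P0.a=0 P0.b=1
P0.a=1 P0.b=1

outcome vector order: (P0.a,P0.b)
|TSO outcomes| = 3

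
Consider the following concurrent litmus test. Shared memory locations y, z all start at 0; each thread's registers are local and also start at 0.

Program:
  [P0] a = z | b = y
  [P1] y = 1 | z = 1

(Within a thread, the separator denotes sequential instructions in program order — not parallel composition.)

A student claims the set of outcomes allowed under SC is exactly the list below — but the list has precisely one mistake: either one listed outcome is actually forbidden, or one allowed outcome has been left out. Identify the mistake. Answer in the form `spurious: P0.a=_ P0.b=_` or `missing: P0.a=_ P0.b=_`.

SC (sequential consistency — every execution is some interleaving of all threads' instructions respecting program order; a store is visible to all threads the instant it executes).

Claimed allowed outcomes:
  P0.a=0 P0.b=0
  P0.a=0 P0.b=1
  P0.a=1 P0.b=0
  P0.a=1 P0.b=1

spurious: P0.a=1 P0.b=0

outcome vector order: (P0.a,P0.b)
under SC → (0,0), (0,1), (1,1)
claimed∖SC = {(1,0)}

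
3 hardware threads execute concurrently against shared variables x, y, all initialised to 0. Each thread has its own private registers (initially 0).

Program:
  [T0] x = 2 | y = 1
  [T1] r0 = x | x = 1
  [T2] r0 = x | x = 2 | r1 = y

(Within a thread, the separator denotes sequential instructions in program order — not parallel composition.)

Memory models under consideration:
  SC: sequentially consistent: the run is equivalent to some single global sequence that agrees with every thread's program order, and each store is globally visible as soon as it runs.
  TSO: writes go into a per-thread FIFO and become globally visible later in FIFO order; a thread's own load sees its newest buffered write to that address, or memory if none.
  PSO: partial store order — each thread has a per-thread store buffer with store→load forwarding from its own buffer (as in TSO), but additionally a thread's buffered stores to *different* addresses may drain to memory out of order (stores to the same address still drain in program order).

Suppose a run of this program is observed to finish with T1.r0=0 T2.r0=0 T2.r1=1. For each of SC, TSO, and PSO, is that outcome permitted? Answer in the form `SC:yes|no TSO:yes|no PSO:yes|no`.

outcome vector order: (T1.r0,T2.r0,T2.r1)
SC: 12 outcomes — {(0,0,0); (0,0,1); (0,1,0); (0,1,1); (0,2,0); (0,2,1); (2,0,0); (2,0,1); (2,1,0); (2,1,1); (2,2,0); (2,2,1)}
TSO: 12 outcomes — {(0,0,0); (0,0,1); (0,1,0); (0,1,1); (0,2,0); (0,2,1); (2,0,0); (2,0,1); (2,1,0); (2,1,1); (2,2,0); (2,2,1)}
PSO: 12 outcomes — {(0,0,0); (0,0,1); (0,1,0); (0,1,1); (0,2,0); (0,2,1); (2,0,0); (2,0,1); (2,1,0); (2,1,1); (2,2,0); (2,2,1)}
target (0,0,1) ∈ {SC,TSO,PSO}

SC:yes TSO:yes PSO:yes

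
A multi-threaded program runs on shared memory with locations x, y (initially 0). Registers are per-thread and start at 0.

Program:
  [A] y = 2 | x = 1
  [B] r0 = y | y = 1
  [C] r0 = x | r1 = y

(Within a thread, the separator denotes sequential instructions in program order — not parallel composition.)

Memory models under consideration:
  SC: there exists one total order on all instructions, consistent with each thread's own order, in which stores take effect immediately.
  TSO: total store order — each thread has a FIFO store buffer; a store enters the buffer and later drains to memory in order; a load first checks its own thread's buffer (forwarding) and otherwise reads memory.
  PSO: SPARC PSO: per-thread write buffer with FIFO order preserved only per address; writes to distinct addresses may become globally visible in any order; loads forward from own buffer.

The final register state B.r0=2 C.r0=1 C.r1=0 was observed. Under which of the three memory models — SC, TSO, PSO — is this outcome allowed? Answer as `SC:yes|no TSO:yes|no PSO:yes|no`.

outcome vector order: (B.r0,C.r0,C.r1)
[SC] allowed = {<0 0 0> <0 0 1> <0 0 2> <0 1 1> <0 1 2> <2 0 0> <2 0 1> <2 0 2> <2 1 1> <2 1 2>}
[TSO] allowed = {<0 0 0> <0 0 1> <0 0 2> <0 1 1> <0 1 2> <2 0 0> <2 0 1> <2 0 2> <2 1 1> <2 1 2>}
[PSO] allowed = {<0 0 0> <0 0 1> <0 0 2> <0 1 0> <0 1 1> <0 1 2> <2 0 0> <2 0 1> <2 0 2> <2 1 0> <2 1 1> <2 1 2>}
target <2 1 0> ∈ {PSO}

SC:no TSO:no PSO:yes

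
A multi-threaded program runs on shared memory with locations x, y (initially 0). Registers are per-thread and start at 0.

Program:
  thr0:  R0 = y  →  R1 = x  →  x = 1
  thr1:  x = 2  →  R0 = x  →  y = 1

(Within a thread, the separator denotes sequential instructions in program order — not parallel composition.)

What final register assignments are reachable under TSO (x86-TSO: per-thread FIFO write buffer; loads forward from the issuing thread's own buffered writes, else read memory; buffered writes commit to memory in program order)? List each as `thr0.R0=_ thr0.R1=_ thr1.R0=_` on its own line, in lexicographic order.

thr0.R0=0 thr0.R1=0 thr1.R0=1
thr0.R0=0 thr0.R1=0 thr1.R0=2
thr0.R0=0 thr0.R1=2 thr1.R0=1
thr0.R0=0 thr0.R1=2 thr1.R0=2
thr0.R0=1 thr0.R1=2 thr1.R0=2

outcome vector order: (thr0.R0,thr0.R1,thr1.R0)
|TSO outcomes| = 5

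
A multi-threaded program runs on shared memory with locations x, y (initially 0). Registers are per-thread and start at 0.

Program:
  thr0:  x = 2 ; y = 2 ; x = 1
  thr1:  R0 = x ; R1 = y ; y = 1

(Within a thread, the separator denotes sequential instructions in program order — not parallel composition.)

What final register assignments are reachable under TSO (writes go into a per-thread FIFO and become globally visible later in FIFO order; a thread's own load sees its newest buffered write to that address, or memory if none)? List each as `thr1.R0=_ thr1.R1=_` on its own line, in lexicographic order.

outcome vector order: (thr1.R0,thr1.R1)
|TSO outcomes| = 5

thr1.R0=0 thr1.R1=0
thr1.R0=0 thr1.R1=2
thr1.R0=1 thr1.R1=2
thr1.R0=2 thr1.R1=0
thr1.R0=2 thr1.R1=2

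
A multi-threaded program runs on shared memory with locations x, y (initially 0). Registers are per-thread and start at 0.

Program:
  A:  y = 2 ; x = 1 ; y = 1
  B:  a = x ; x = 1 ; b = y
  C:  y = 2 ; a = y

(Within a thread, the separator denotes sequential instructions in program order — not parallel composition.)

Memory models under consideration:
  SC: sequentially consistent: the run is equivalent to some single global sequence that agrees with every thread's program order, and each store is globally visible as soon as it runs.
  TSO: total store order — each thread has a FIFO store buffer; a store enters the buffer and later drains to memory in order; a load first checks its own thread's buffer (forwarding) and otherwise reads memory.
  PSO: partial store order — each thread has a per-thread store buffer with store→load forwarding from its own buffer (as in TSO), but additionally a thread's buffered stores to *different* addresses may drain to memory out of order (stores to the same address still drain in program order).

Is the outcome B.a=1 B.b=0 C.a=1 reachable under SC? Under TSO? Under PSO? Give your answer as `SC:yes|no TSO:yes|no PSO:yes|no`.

SC:no TSO:no PSO:yes

outcome vector order: (B.a,B.b,C.a)
SC: 10 outcomes — {(0,0,1); (0,0,2); (0,1,1); (0,1,2); (0,2,1); (0,2,2); (1,1,1); (1,1,2); (1,2,1); (1,2,2)}
TSO: 10 outcomes — {(0,0,1); (0,0,2); (0,1,1); (0,1,2); (0,2,1); (0,2,2); (1,1,1); (1,1,2); (1,2,1); (1,2,2)}
PSO: 12 outcomes — {(0,0,1); (0,0,2); (0,1,1); (0,1,2); (0,2,1); (0,2,2); (1,0,1); (1,0,2); (1,1,1); (1,1,2); (1,2,1); (1,2,2)}
target (1,0,1) ∈ {PSO}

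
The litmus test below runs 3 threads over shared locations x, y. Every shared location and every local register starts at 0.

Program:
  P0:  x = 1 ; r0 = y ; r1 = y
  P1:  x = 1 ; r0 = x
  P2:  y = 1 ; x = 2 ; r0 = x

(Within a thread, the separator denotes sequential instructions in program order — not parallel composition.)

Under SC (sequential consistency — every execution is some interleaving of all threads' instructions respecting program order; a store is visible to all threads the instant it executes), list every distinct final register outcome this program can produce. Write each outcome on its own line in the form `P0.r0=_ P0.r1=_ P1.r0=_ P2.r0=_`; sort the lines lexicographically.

P0.r0=0 P0.r1=0 P1.r0=1 P2.r0=1
P0.r0=0 P0.r1=0 P1.r0=1 P2.r0=2
P0.r0=0 P0.r1=0 P1.r0=2 P2.r0=2
P0.r0=0 P0.r1=1 P1.r0=1 P2.r0=1
P0.r0=0 P0.r1=1 P1.r0=1 P2.r0=2
P0.r0=0 P0.r1=1 P1.r0=2 P2.r0=2
P0.r0=1 P0.r1=1 P1.r0=1 P2.r0=1
P0.r0=1 P0.r1=1 P1.r0=1 P2.r0=2
P0.r0=1 P0.r1=1 P1.r0=2 P2.r0=1
P0.r0=1 P0.r1=1 P1.r0=2 P2.r0=2

outcome vector order: (P0.r0,P0.r1,P1.r0,P2.r0)
|SC outcomes| = 10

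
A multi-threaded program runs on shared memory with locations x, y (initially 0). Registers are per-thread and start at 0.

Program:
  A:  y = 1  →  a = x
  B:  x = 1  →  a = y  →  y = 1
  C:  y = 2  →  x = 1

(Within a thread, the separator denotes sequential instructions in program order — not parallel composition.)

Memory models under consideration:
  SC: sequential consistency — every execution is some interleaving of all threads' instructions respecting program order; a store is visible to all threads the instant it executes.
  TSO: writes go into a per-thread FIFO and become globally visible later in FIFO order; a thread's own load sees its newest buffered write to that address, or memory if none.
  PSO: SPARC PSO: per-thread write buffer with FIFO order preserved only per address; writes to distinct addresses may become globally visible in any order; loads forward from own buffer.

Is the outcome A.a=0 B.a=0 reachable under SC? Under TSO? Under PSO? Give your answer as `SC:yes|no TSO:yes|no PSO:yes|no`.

outcome vector order: (A.a,B.a)
[SC] allowed = {01; 02; 10; 11; 12}
[TSO] allowed = {00; 01; 02; 10; 11; 12}
[PSO] allowed = {00; 01; 02; 10; 11; 12}
target 00 ∈ {TSO,PSO}

SC:no TSO:yes PSO:yes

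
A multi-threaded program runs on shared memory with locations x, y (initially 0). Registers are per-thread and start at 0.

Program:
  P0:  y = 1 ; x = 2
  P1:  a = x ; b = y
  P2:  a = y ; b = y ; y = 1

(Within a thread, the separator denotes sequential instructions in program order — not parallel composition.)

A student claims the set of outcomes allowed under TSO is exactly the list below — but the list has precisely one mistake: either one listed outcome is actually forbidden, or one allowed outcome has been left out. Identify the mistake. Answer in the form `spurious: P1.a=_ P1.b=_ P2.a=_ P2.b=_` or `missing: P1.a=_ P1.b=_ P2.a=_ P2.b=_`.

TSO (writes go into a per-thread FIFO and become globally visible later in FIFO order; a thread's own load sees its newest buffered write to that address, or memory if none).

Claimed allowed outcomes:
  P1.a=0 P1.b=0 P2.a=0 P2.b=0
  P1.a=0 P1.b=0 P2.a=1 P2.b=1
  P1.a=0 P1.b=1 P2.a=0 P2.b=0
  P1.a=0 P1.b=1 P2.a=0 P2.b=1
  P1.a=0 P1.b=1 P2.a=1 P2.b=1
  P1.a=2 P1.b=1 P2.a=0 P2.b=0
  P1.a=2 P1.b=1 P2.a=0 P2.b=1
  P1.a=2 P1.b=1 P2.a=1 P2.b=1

outcome vector order: (P1.a,P1.b,P2.a,P2.b)
TSO (9): (0,0,0,0); (0,0,0,1); (0,0,1,1); (0,1,0,0); (0,1,0,1); (0,1,1,1); (2,1,0,0); (2,1,0,1); (2,1,1,1)
TSO∖claimed = {(0,0,0,1)}

missing: P1.a=0 P1.b=0 P2.a=0 P2.b=1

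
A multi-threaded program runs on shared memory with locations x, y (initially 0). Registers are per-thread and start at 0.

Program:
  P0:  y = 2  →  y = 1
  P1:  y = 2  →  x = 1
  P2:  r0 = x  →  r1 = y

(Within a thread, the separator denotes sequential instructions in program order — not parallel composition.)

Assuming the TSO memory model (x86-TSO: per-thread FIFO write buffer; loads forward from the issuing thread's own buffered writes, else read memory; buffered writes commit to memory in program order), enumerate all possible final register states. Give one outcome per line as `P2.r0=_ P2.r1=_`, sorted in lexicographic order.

outcome vector order: (P2.r0,P2.r1)
|TSO outcomes| = 5

P2.r0=0 P2.r1=0
P2.r0=0 P2.r1=1
P2.r0=0 P2.r1=2
P2.r0=1 P2.r1=1
P2.r0=1 P2.r1=2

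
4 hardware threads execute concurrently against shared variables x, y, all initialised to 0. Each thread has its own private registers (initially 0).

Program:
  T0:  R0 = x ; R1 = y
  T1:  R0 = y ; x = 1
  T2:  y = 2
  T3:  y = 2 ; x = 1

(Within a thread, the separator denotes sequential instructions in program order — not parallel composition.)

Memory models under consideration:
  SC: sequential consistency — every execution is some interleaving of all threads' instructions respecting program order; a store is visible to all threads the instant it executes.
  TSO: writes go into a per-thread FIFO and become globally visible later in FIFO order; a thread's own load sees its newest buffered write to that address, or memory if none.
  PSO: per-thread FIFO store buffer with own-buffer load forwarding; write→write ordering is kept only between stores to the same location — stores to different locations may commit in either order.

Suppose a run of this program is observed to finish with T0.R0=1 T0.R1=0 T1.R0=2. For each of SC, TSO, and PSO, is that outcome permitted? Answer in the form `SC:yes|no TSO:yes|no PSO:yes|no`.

outcome vector order: (T0.R0,T0.R1,T1.R0)
under SC → 0/0/0, 0/0/2, 0/2/0, 0/2/2, 1/0/0, 1/2/0, 1/2/2
under TSO → 0/0/0, 0/0/2, 0/2/0, 0/2/2, 1/0/0, 1/2/0, 1/2/2
under PSO → 0/0/0, 0/0/2, 0/2/0, 0/2/2, 1/0/0, 1/0/2, 1/2/0, 1/2/2
target 1/0/2 ∈ {PSO}

SC:no TSO:no PSO:yes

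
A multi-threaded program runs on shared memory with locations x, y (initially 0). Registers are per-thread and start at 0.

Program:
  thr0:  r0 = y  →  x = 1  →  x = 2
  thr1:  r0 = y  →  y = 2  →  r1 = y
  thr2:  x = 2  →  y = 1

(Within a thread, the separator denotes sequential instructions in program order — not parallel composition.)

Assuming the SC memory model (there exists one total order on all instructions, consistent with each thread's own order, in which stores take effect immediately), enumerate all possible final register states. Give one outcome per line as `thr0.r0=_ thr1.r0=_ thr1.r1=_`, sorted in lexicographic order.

outcome vector order: (thr0.r0,thr1.r0,thr1.r1)
|SC outcomes| = 9

thr0.r0=0 thr1.r0=0 thr1.r1=1
thr0.r0=0 thr1.r0=0 thr1.r1=2
thr0.r0=0 thr1.r0=1 thr1.r1=2
thr0.r0=1 thr1.r0=0 thr1.r1=1
thr0.r0=1 thr1.r0=0 thr1.r1=2
thr0.r0=1 thr1.r0=1 thr1.r1=2
thr0.r0=2 thr1.r0=0 thr1.r1=1
thr0.r0=2 thr1.r0=0 thr1.r1=2
thr0.r0=2 thr1.r0=1 thr1.r1=2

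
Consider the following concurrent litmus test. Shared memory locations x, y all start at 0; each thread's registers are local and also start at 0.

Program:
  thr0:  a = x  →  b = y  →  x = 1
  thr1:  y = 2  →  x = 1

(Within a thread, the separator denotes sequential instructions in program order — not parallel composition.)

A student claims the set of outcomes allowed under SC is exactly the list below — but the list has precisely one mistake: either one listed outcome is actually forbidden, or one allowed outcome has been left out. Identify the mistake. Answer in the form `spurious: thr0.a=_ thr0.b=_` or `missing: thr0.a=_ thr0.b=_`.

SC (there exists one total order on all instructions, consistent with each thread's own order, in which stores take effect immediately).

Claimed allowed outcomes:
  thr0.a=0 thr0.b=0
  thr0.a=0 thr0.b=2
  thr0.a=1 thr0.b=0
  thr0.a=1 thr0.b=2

spurious: thr0.a=1 thr0.b=0

outcome vector order: (thr0.a,thr0.b)
[SC] allowed = {(0,0); (0,2); (1,2)}
claimed∖SC = {(1,0)}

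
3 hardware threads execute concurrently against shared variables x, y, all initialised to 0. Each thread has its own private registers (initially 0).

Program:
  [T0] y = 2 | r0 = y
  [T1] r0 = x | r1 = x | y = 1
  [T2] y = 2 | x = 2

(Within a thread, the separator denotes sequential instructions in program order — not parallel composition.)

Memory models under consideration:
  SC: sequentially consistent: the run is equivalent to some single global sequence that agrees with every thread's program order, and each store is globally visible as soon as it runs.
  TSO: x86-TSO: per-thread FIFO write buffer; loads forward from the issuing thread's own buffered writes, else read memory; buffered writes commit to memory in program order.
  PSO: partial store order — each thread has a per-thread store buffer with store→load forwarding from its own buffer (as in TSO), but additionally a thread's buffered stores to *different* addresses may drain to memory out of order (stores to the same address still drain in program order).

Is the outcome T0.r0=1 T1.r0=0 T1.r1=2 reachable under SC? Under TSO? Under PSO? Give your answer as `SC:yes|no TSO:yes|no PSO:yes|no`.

SC:yes TSO:yes PSO:yes

outcome vector order: (T0.r0,T1.r0,T1.r1)
under SC → <1 0 0> <1 0 2> <1 2 2> <2 0 0> <2 0 2> <2 2 2>
under TSO → <1 0 0> <1 0 2> <1 2 2> <2 0 0> <2 0 2> <2 2 2>
under PSO → <1 0 0> <1 0 2> <1 2 2> <2 0 0> <2 0 2> <2 2 2>
target <1 0 2> ∈ {SC,TSO,PSO}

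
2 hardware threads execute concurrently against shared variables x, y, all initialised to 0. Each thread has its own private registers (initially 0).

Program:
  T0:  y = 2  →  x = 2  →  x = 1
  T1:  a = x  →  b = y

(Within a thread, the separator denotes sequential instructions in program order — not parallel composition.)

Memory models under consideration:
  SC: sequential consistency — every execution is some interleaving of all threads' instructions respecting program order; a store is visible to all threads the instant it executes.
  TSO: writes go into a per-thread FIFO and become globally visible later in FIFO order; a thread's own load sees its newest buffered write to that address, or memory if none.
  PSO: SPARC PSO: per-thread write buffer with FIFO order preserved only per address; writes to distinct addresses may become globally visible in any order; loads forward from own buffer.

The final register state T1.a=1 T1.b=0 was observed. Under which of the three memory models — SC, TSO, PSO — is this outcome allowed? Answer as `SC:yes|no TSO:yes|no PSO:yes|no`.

outcome vector order: (T1.a,T1.b)
[SC] allowed = {(0,0), (0,2), (1,2), (2,2)}
[TSO] allowed = {(0,0), (0,2), (1,2), (2,2)}
[PSO] allowed = {(0,0), (0,2), (1,0), (1,2), (2,0), (2,2)}
target (1,0) ∈ {PSO}

SC:no TSO:no PSO:yes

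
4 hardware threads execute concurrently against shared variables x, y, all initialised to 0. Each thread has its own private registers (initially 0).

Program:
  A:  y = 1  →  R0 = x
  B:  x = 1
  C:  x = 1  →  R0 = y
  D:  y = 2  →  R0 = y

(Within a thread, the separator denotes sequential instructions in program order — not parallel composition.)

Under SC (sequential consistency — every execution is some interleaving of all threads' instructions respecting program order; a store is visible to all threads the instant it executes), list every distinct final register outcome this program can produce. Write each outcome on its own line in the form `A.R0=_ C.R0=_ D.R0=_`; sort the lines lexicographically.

outcome vector order: (A.R0,C.R0,D.R0)
|SC outcomes| = 9

A.R0=0 C.R0=1 D.R0=1
A.R0=0 C.R0=1 D.R0=2
A.R0=0 C.R0=2 D.R0=2
A.R0=1 C.R0=0 D.R0=1
A.R0=1 C.R0=0 D.R0=2
A.R0=1 C.R0=1 D.R0=1
A.R0=1 C.R0=1 D.R0=2
A.R0=1 C.R0=2 D.R0=1
A.R0=1 C.R0=2 D.R0=2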